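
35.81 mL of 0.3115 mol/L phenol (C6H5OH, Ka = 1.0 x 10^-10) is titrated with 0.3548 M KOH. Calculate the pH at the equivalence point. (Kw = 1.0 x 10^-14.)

11.61

n(C6H5OH) = 0.3115 x 0.03581 = 0.01115 mol; V(KOH) at equivalence = 0.01115/0.3548 = 0.03144 L.
At equivalence all the acid is converted to C6H5O-; total volume = 0.03581 + 0.03144 = 0.06725 L, so [C6H5O-] = 0.01115/0.06725 = 0.1659 M.
Kb = Kw/Ka = 1.0e-14 / 1.0 x 10^-10 = 0.000100.
[OH^-] = sqrt(Kb x [C6H5O-]) = sqrt(0.000100 x 0.1659) = 0.00407 M.
pOH = 2.39, so pH = 14.00 - 2.39 = 11.61.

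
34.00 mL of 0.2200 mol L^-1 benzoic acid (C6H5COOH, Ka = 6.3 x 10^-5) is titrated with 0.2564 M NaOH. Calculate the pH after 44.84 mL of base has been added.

n(acid) = 0.2200 x 0.03400 = 0.007480 mol; n(NaOH) added = 0.2564 x 0.04484 = 0.01150 mol.
Base is in excess by 0.01150 - 0.007480 = 0.004017 mol in a total volume of 0.07884 L.
[OH^-] = 0.004017/0.07884 = 0.05095 M, so pOH = 1.29 and pH = 14.00 - 1.29 = 12.71.

12.71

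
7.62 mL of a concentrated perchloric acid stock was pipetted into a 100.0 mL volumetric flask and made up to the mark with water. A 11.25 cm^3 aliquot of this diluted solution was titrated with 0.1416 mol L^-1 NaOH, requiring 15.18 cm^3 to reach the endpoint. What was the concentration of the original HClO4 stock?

2.51 M

n(NaOH) = 0.1416 x 0.01518 = 0.002149 mol.
n(HClO4) in the aliquot = 0.002149 mol.
[diluted HClO4] = 0.002149 / 0.01125 = 0.1911 M.
Dilution factor = 100.0/7.620 = 13.12, so [stock] = 0.1911 x 13.12 = 2.51 M.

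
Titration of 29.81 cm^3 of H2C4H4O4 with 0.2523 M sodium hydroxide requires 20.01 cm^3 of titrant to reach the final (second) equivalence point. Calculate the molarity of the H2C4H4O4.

n(NaOH) = 0.2523 x 0.02001 = 0.005049 mol.
At the final (second) equivalence point, 2 mol OH^- react per mol H2C4H4O4, so n(H2C4H4O4) = 0.005049 / 2 = 0.002524 mol.
[H2C4H4O4] = 0.002524 / 0.02981 L = 0.0847 M.

0.0847 M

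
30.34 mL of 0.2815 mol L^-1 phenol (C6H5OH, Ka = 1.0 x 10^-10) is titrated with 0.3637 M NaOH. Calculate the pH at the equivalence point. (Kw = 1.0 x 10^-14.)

11.60

n(C6H5OH) = 0.2815 x 0.03034 = 0.008541 mol; V(NaOH) at equivalence = 0.008541/0.3637 = 0.02348 L.
At equivalence all the acid is converted to C6H5O-; total volume = 0.03034 + 0.02348 = 0.05382 L, so [C6H5O-] = 0.008541/0.05382 = 0.1587 M.
Kb = Kw/Ka = 1.0e-14 / 1.0 x 10^-10 = 0.000100.
[OH^-] = sqrt(Kb x [C6H5O-]) = sqrt(0.000100 x 0.1587) = 0.00398 M.
pOH = 2.40, so pH = 14.00 - 2.40 = 11.60.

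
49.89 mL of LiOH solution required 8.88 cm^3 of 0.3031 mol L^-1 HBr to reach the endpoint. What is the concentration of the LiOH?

0.0539 M

n(HBr) delivered = 0.3031 x 0.008880 = 0.002692 mol.
For a 1:1 reaction, n(LiOH) = 0.002692 mol.
[LiOH] = 0.002692 mol / 0.04989 L = 0.0539 M.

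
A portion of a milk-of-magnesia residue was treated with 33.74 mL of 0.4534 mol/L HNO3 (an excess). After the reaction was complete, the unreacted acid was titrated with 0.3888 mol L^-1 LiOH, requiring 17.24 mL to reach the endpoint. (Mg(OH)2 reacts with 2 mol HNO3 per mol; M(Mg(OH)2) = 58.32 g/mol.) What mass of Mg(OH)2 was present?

0.251 g

Total n(HNO3) added = 0.4534 x 0.03374 = 0.01530 mol.
n(LiOH) used = 0.3888 x 0.01724 = 0.006703 mol, which equals the excess n(HNO3).
So n(HNO3) consumed by the sample = 0.01530 - 0.006703 = 0.008595 mol.
n(Mg(OH)2) = 0.008595 / 2 = 0.004297 mol.
mass = 0.004297 mol x 58.32 g/mol = 0.251 g.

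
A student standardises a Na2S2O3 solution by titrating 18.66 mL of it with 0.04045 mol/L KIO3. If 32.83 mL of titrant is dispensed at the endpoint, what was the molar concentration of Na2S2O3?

n(KIO3) = 0.04045 x 0.03283 = 0.001328 mol.
From the balanced equation, 1 mol KIO3 reacts with 6 mol Na2S2O3, so n(Na2S2O3) = 0.001328 x 6/1 = 0.007968 mol.
[Na2S2O3] = 0.007968 / 0.01866 L = 0.427 M.

0.427 M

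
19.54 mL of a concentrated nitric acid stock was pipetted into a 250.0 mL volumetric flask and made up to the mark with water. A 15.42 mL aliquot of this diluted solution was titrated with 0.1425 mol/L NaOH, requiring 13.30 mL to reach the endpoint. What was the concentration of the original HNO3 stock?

1.57 M

n(NaOH) = 0.1425 x 0.01330 = 0.001895 mol.
n(HNO3) in the aliquot = 0.001895 mol.
[diluted HNO3] = 0.001895 / 0.01542 = 0.1229 M.
Dilution factor = 250.0/19.54 = 12.79, so [stock] = 0.1229 x 12.79 = 1.57 M.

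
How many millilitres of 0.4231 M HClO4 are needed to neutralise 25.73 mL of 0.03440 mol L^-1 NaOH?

n(NaOH) = 0.03440 mol/L x 0.02573 L = 0.0008851 mol.
At equivalence n(HClO4) = n(NaOH) = 0.0008851 mol.
V(HClO4) = 0.0008851 / 0.4231 = 0.002092 L = 2.09 mL.

2.09 mL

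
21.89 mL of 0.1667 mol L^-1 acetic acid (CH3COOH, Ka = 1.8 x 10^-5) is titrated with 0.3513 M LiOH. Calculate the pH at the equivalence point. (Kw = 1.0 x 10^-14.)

8.90

n(CH3COOH) = 0.1667 x 0.02189 = 0.003649 mol; V(LiOH) at equivalence = 0.003649/0.3513 = 0.01039 L.
At equivalence all the acid is converted to CH3COO-; total volume = 0.02189 + 0.01039 = 0.03228 L, so [CH3COO-] = 0.003649/0.03228 = 0.1131 M.
Kb = Kw/Ka = 1.0e-14 / 1.8 x 10^-5 = 5.56e-10.
[OH^-] = sqrt(Kb x [CH3COO-]) = sqrt(5.56e-10 x 0.1131) = 7.93e-6 M.
pOH = 5.10, so pH = 14.00 - 5.10 = 8.90.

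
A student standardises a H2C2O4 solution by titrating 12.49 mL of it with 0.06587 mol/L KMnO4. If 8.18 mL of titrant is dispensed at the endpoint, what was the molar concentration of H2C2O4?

n(KMnO4) = 0.06587 x 0.008180 = 0.0005388 mol.
From the balanced equation, 2 mol KMnO4 reacts with 5 mol H2C2O4, so n(H2C2O4) = 0.0005388 x 5/2 = 0.001347 mol.
[H2C2O4] = 0.001347 / 0.01249 L = 0.108 M.

0.108 M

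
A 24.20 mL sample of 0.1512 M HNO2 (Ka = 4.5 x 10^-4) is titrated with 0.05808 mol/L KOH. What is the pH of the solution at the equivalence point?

7.98

n(HNO2) = 0.1512 x 0.02420 = 0.003659 mol; V(KOH) at equivalence = 0.003659/0.05808 = 0.06300 L.
At equivalence all the acid is converted to NO2-; total volume = 0.02420 + 0.06300 = 0.08720 L, so [NO2-] = 0.003659/0.08720 = 0.04196 M.
Kb = Kw/Ka = 1.0e-14 / 4.5 x 10^-4 = 2.22e-11.
[OH^-] = sqrt(Kb x [NO2-]) = sqrt(2.22e-11 x 0.04196) = 9.66e-7 M.
pOH = 6.02, so pH = 14.00 - 6.02 = 7.98.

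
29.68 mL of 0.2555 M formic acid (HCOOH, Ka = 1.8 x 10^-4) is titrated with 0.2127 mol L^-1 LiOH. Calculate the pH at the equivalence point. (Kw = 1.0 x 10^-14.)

8.40

n(HCOOH) = 0.2555 x 0.02968 = 0.007583 mol; V(LiOH) at equivalence = 0.007583/0.2127 = 0.03565 L.
At equivalence all the acid is converted to HCOO-; total volume = 0.02968 + 0.03565 = 0.06533 L, so [HCOO-] = 0.007583/0.06533 = 0.1161 M.
Kb = Kw/Ka = 1.0e-14 / 1.8 x 10^-4 = 5.56e-11.
[OH^-] = sqrt(Kb x [HCOO-]) = sqrt(5.56e-11 x 0.1161) = 2.54e-6 M.
pOH = 5.60, so pH = 14.00 - 5.60 = 8.40.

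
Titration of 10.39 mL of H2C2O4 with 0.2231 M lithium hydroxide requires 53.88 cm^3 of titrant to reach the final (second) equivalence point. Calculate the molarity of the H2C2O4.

n(LiOH) = 0.2231 x 0.05388 = 0.01202 mol.
At the final (second) equivalence point, 2 mol OH^- react per mol H2C2O4, so n(H2C2O4) = 0.01202 / 2 = 0.006010 mol.
[H2C2O4] = 0.006010 / 0.01039 L = 0.578 M.

0.578 M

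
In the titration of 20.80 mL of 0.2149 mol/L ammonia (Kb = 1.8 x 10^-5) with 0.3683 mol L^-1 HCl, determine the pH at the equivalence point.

5.06

n(NH3) = 0.2149 x 0.02080 = 0.004470 mol; V(HCl) at equivalence = 0.004470/0.3683 = 0.01214 L.
At equivalence the base is fully converted to NH4+; total volume = 0.03294 L, so [NH4+] = 0.004470/0.03294 = 0.1357 M.
Ka(NH4+) = Kw/Kb = 1.0e-14 / 1.8 x 10^-5 = 5.56e-10.
[H^+] = sqrt(Ka x [NH4+]) = sqrt(5.56e-10 x 0.1357) = 8.68e-6 M.
pH = -log(8.68e-6) = 5.06.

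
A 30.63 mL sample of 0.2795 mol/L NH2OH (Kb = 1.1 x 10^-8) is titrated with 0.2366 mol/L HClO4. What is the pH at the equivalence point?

n(NH2OH) = 0.2795 x 0.03063 = 0.008561 mol; V(HClO4) at equivalence = 0.008561/0.2366 = 0.03618 L.
At equivalence the base is fully converted to NH3OH+; total volume = 0.06681 L, so [NH3OH+] = 0.008561/0.06681 = 0.1281 M.
Ka(NH3OH+) = Kw/Kb = 1.0e-14 / 1.1 x 10^-8 = 9.09e-7.
[H^+] = sqrt(Ka x [NH3OH+]) = sqrt(9.09e-7 x 0.1281) = 0.000341 M.
pH = -log(0.000341) = 3.47.

3.47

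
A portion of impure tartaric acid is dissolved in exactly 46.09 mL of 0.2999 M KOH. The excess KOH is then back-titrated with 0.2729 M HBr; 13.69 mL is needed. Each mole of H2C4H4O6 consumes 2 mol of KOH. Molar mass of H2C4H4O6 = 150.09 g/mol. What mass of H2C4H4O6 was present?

0.757 g

Total n(KOH) added = 0.2999 x 0.04609 = 0.01382 mol.
n(HBr) used = 0.2729 x 0.01369 = 0.003736 mol, which equals the excess n(KOH).
So n(KOH) consumed by the sample = 0.01382 - 0.003736 = 0.01009 mol.
n(H2C4H4O6) = 0.01009 / 2 = 0.005043 mol.
mass = 0.005043 mol x 150.09 g/mol = 0.757 g.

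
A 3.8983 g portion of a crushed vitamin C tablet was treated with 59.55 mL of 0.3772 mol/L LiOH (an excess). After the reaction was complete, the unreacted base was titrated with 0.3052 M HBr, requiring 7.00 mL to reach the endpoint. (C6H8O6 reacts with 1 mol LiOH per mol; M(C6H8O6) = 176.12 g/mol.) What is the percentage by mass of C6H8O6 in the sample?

91.8%

Total n(LiOH) added = 0.3772 x 0.05955 = 0.02246 mol.
n(HBr) used = 0.3052 x 0.007000 = 0.002136 mol, which equals the excess n(LiOH).
So n(LiOH) consumed by the sample = 0.02246 - 0.002136 = 0.02033 mol.
n(C6H8O6) = 0.02033 / 1 = 0.02033 mol.
mass C6H8O6 = 0.02033 x 176.12 = 3.580 g, so %C6H8O6 = 3.580/3.8983 x 100 = 91.8%.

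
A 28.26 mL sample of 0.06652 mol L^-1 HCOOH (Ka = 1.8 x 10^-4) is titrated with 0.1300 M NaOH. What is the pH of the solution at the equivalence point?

8.19

n(HCOOH) = 0.06652 x 0.02826 = 0.001880 mol; V(NaOH) at equivalence = 0.001880/0.1300 = 0.01446 L.
At equivalence all the acid is converted to HCOO-; total volume = 0.02826 + 0.01446 = 0.04272 L, so [HCOO-] = 0.001880/0.04272 = 0.04400 M.
Kb = Kw/Ka = 1.0e-14 / 1.8 x 10^-4 = 5.56e-11.
[OH^-] = sqrt(Kb x [HCOO-]) = sqrt(5.56e-11 x 0.04400) = 1.56e-6 M.
pOH = 5.81, so pH = 14.00 - 5.81 = 8.19.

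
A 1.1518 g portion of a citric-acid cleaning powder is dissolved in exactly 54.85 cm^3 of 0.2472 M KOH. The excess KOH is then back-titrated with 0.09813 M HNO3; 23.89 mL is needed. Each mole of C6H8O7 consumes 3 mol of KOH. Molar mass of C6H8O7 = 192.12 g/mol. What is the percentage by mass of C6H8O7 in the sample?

62.4%

Total n(KOH) added = 0.2472 x 0.05485 = 0.01356 mol.
n(HNO3) used = 0.09813 x 0.02389 = 0.002344 mol, which equals the excess n(KOH).
So n(KOH) consumed by the sample = 0.01356 - 0.002344 = 0.01121 mol.
n(C6H8O7) = 0.01121 / 3 = 0.003738 mol.
mass C6H8O7 = 0.003738 x 192.12 = 0.7182 g, so %C6H8O7 = 0.7182/1.1518 x 100 = 62.4%.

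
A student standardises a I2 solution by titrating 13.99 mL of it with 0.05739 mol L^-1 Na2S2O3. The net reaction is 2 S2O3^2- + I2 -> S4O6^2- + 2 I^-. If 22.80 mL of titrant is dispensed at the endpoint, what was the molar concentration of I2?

0.0468 M

n(Na2S2O3) = 0.05739 x 0.02280 = 0.001308 mol.
From the balanced equation, 2 mol Na2S2O3 reacts with 1 mol I2, so n(I2) = 0.001308 x 1/2 = 0.0006542 mol.
[I2] = 0.0006542 / 0.01399 L = 0.0468 M.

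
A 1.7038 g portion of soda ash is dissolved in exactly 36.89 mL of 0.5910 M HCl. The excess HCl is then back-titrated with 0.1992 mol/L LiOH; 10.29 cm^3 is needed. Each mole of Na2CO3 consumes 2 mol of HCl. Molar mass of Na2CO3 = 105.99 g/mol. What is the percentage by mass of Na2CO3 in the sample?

61.4%

Total n(HCl) added = 0.5910 x 0.03689 = 0.02180 mol.
n(LiOH) used = 0.1992 x 0.01029 = 0.002050 mol, which equals the excess n(HCl).
So n(HCl) consumed by the sample = 0.02180 - 0.002050 = 0.01975 mol.
n(Na2CO3) = 0.01975 / 2 = 0.009876 mol.
mass Na2CO3 = 0.009876 x 105.99 = 1.047 g, so %Na2CO3 = 1.047/1.7038 x 100 = 61.4%.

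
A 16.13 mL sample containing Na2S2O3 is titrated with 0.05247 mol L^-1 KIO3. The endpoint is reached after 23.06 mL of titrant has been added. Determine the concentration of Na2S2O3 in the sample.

n(KIO3) = 0.05247 x 0.02306 = 0.001210 mol.
From the balanced equation, 1 mol KIO3 reacts with 6 mol Na2S2O3, so n(Na2S2O3) = 0.001210 x 6/1 = 0.007260 mol.
[Na2S2O3] = 0.007260 / 0.01613 L = 0.450 M.

0.450 M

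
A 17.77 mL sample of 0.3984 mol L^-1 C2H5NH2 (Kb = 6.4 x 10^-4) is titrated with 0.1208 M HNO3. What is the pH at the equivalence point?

n(C2H5NH2) = 0.3984 x 0.01777 = 0.007080 mol; V(HNO3) at equivalence = 0.007080/0.1208 = 0.05861 L.
At equivalence the base is fully converted to C2H5NH3+; total volume = 0.07638 L, so [C2H5NH3+] = 0.007080/0.07638 = 0.09269 M.
Ka(C2H5NH3+) = Kw/Kb = 1.0e-14 / 6.4 x 10^-4 = 1.56e-11.
[H^+] = sqrt(Ka x [C2H5NH3+]) = sqrt(1.56e-11 x 0.09269) = 1.20e-6 M.
pH = -log(1.20e-6) = 5.92.

5.92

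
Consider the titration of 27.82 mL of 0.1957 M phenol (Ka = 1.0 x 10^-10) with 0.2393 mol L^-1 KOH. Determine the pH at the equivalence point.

n(C6H5OH) = 0.1957 x 0.02782 = 0.005444 mol; V(KOH) at equivalence = 0.005444/0.2393 = 0.02275 L.
At equivalence all the acid is converted to C6H5O-; total volume = 0.02782 + 0.02275 = 0.05057 L, so [C6H5O-] = 0.005444/0.05057 = 0.1077 M.
Kb = Kw/Ka = 1.0e-14 / 1.0 x 10^-10 = 0.000100.
[OH^-] = sqrt(Kb x [C6H5O-]) = sqrt(0.000100 x 0.1077) = 0.00328 M.
pOH = 2.48, so pH = 14.00 - 2.48 = 11.52.

11.52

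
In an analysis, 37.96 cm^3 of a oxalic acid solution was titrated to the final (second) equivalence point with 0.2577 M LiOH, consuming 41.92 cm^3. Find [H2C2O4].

0.142 M

n(LiOH) = 0.2577 x 0.04192 = 0.01080 mol.
At the final (second) equivalence point, 2 mol OH^- react per mol H2C2O4, so n(H2C2O4) = 0.01080 / 2 = 0.005401 mol.
[H2C2O4] = 0.005401 / 0.03796 L = 0.142 M.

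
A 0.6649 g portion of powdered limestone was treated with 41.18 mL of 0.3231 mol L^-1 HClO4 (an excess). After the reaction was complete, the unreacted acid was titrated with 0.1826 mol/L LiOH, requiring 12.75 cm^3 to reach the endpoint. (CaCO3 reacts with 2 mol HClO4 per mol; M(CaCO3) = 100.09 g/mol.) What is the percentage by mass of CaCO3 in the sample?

Total n(HClO4) added = 0.3231 x 0.04118 = 0.01331 mol.
n(LiOH) used = 0.1826 x 0.01275 = 0.002328 mol, which equals the excess n(HClO4).
So n(HClO4) consumed by the sample = 0.01331 - 0.002328 = 0.01098 mol.
n(CaCO3) = 0.01098 / 2 = 0.005489 mol.
mass CaCO3 = 0.005489 x 100.09 = 0.5493 g, so %CaCO3 = 0.5493/0.6649 x 100 = 82.6%.

82.6%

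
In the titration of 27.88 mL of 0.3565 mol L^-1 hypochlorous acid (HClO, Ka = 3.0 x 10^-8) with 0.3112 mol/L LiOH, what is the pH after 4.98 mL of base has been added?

6.79

Initial n(HClO) = 0.3565 x 0.02788 = 0.009939 mol.
n(LiOH) added = 0.3112 x 0.004980 = 0.001550 mol, converting that many moles of HClO to ClO-.
Remaining n(HClO) = 0.008389 mol; n(ClO-) = 0.001550 mol.
By Henderson-Hasselbalch, pH = pKa + log([A^-]/[HA]) = 7.52 + log(0.001550/0.008389) = 7.52 + (-0.73) = 6.79.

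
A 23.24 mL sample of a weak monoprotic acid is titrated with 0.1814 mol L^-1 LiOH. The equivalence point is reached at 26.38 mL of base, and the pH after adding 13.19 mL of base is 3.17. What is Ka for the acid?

13.19 mL is half of the equivalence volume, so this is the half-equivalence point where [HA] = [A^-].
At half-equivalence pH = pKa, so pKa = 3.17.
Ka = 10^(-3.17) = 6.8 x 10^-4.

6.8 x 10^-4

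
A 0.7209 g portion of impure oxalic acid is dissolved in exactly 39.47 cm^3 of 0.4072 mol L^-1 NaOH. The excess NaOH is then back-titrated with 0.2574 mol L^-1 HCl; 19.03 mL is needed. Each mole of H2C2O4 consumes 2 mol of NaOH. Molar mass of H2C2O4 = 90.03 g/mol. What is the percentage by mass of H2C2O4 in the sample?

69.8%

Total n(NaOH) added = 0.4072 x 0.03947 = 0.01607 mol.
n(HCl) used = 0.2574 x 0.01903 = 0.004898 mol, which equals the excess n(NaOH).
So n(NaOH) consumed by the sample = 0.01607 - 0.004898 = 0.01117 mol.
n(H2C2O4) = 0.01117 / 2 = 0.005587 mol.
mass H2C2O4 = 0.005587 x 90.03 = 0.5030 g, so %H2C2O4 = 0.5030/0.7209 x 100 = 69.8%.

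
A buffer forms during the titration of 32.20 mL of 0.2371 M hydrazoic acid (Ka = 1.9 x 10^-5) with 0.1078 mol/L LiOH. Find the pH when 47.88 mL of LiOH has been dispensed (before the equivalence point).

5.04

Initial n(HN3) = 0.2371 x 0.03220 = 0.007635 mol.
n(LiOH) added = 0.1078 x 0.04788 = 0.005161 mol, converting that many moles of HN3 to N3-.
Remaining n(HN3) = 0.002473 mol; n(N3-) = 0.005161 mol.
By Henderson-Hasselbalch, pH = pKa + log([A^-]/[HA]) = 4.72 + log(0.005161/0.002473) = 4.72 + (+0.32) = 5.04.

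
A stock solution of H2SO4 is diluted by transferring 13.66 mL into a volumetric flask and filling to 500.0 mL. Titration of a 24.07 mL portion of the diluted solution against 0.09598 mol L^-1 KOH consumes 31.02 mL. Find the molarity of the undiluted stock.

2.26 M

n(KOH) = 0.09598 x 0.03102 = 0.002977 mol.
n(H2SO4) in the aliquot = 0.002977 x 1/2 = 0.001489 mol.
[diluted H2SO4] = 0.001489 / 0.02407 = 0.06185 M.
Dilution factor = 500.0/13.66 = 36.60, so [stock] = 0.06185 x 36.60 = 2.26 M.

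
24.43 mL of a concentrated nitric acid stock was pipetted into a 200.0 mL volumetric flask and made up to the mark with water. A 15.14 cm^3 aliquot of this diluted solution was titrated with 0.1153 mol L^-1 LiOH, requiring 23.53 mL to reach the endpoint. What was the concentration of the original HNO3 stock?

n(LiOH) = 0.1153 x 0.02353 = 0.002713 mol.
n(HNO3) in the aliquot = 0.002713 mol.
[diluted HNO3] = 0.002713 / 0.01514 = 0.1792 M.
Dilution factor = 200.0/24.43 = 8.187, so [stock] = 0.1792 x 8.187 = 1.47 M.

1.47 M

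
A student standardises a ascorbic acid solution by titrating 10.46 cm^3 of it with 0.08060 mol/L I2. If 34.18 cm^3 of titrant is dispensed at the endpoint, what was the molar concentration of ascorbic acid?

n(I2) = 0.08060 x 0.03418 = 0.002755 mol.
From the balanced equation, 1 mol I2 reacts with 1 mol ascorbic acid, so n(ascorbic acid) = 0.002755 x 1/1 = 0.002755 mol.
[ascorbic acid] = 0.002755 / 0.01046 L = 0.263 M.

0.263 M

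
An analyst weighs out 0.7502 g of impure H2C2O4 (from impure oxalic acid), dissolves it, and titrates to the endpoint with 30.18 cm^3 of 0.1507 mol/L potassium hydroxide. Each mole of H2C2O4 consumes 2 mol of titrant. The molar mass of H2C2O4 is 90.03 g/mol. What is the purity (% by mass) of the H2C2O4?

27.3%

n(KOH) = 0.1507 x 0.03018 = 0.004548 mol.
n(H2C2O4) = 0.004548 / 2 = 0.002274 mol.
mass of H2C2O4 = 0.002274 x 90.03 = 0.2047 g.
% purity = 0.2047 / 0.7502 x 100 = 27.3%.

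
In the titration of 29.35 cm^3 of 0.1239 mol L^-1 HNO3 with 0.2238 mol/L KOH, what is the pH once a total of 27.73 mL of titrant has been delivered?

12.65

n(acid) = 0.1239 x 0.02935 = 0.003636 mol; n(KOH) added = 0.2238 x 0.02773 = 0.006206 mol.
Base is in excess by 0.006206 - 0.003636 = 0.002570 mol in a total volume of 0.05708 L.
[OH^-] = 0.002570/0.05708 = 0.04502 M, so pOH = 1.35 and pH = 14.00 - 1.35 = 12.65.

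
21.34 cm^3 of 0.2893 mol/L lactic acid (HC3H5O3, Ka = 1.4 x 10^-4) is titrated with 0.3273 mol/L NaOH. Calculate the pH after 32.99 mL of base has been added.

12.93

n(acid) = 0.2893 x 0.02134 = 0.006174 mol; n(NaOH) added = 0.3273 x 0.03299 = 0.01080 mol.
Base is in excess by 0.01080 - 0.006174 = 0.004624 mol in a total volume of 0.05433 L.
[OH^-] = 0.004624/0.05433 = 0.08511 M, so pOH = 1.07 and pH = 14.00 - 1.07 = 12.93.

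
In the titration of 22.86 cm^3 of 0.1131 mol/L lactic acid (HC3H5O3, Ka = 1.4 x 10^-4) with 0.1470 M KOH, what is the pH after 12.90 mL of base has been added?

Initial n(HC3H5O3) = 0.1131 x 0.02286 = 0.002585 mol.
n(KOH) added = 0.1470 x 0.01290 = 0.001896 mol, converting that many moles of HC3H5O3 to C3H5O3-.
Remaining n(HC3H5O3) = 0.0006892 mol; n(C3H5O3-) = 0.001896 mol.
By Henderson-Hasselbalch, pH = pKa + log([A^-]/[HA]) = 3.85 + log(0.001896/0.0006892) = 3.85 + (+0.44) = 4.29.

4.29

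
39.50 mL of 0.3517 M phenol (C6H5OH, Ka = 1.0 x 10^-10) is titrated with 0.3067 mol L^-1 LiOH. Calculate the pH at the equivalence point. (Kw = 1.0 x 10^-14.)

11.61

n(C6H5OH) = 0.3517 x 0.03950 = 0.01389 mol; V(LiOH) at equivalence = 0.01389/0.3067 = 0.04530 L.
At equivalence all the acid is converted to C6H5O-; total volume = 0.03950 + 0.04530 = 0.08480 L, so [C6H5O-] = 0.01389/0.08480 = 0.1638 M.
Kb = Kw/Ka = 1.0e-14 / 1.0 x 10^-10 = 0.000100.
[OH^-] = sqrt(Kb x [C6H5O-]) = sqrt(0.000100 x 0.1638) = 0.00405 M.
pOH = 2.39, so pH = 14.00 - 2.39 = 11.61.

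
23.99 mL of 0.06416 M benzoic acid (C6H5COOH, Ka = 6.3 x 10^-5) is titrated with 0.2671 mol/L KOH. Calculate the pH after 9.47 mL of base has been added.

12.47

n(acid) = 0.06416 x 0.02399 = 0.001539 mol; n(KOH) added = 0.2671 x 0.009470 = 0.002529 mol.
Base is in excess by 0.002529 - 0.001539 = 0.0009902 mol in a total volume of 0.03346 L.
[OH^-] = 0.0009902/0.03346 = 0.02959 M, so pOH = 1.53 and pH = 14.00 - 1.53 = 12.47.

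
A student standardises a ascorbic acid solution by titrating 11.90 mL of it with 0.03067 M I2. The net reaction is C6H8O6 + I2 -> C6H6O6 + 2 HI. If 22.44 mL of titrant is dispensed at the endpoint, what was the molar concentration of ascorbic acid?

0.0578 M

n(I2) = 0.03067 x 0.02244 = 0.0006882 mol.
From the balanced equation, 1 mol I2 reacts with 1 mol ascorbic acid, so n(ascorbic acid) = 0.0006882 x 1/1 = 0.0006882 mol.
[ascorbic acid] = 0.0006882 / 0.01190 L = 0.0578 M.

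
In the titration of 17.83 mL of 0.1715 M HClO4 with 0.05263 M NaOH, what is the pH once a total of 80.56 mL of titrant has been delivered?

12.08

n(acid) = 0.1715 x 0.01783 = 0.003058 mol; n(NaOH) added = 0.05263 x 0.08056 = 0.004240 mol.
Base is in excess by 0.004240 - 0.003058 = 0.001182 mol in a total volume of 0.09839 L.
[OH^-] = 0.001182/0.09839 = 0.01201 M, so pOH = 1.92 and pH = 14.00 - 1.92 = 12.08.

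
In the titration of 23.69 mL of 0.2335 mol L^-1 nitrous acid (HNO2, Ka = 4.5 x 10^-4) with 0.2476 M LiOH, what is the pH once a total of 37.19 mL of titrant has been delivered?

12.78

n(acid) = 0.2335 x 0.02369 = 0.005532 mol; n(LiOH) added = 0.2476 x 0.03719 = 0.009208 mol.
Base is in excess by 0.009208 - 0.005532 = 0.003677 mol in a total volume of 0.06088 L.
[OH^-] = 0.003677/0.06088 = 0.06039 M, so pOH = 1.22 and pH = 14.00 - 1.22 = 12.78.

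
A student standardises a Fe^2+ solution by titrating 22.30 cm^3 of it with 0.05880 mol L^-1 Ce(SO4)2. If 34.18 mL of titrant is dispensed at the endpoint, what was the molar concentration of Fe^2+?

n(Ce(SO4)2) = 0.05880 x 0.03418 = 0.002010 mol.
From the balanced equation, 1 mol Ce(SO4)2 reacts with 1 mol Fe^2+, so n(Fe^2+) = 0.002010 x 1/1 = 0.002010 mol.
[Fe^2+] = 0.002010 / 0.02230 L = 0.0901 M.

0.0901 M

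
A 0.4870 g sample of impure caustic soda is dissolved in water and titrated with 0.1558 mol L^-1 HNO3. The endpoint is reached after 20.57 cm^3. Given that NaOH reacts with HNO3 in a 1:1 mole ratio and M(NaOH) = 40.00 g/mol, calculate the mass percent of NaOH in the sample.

n(HNO3) = 0.1558 x 0.02057 = 0.003205 mol.
n(NaOH) = 0.003205 / 1 = 0.003205 mol.
mass of NaOH = 0.003205 x 40.00 = 0.1282 g.
% purity = 0.1282 / 0.4870 x 100 = 26.3%.

26.3%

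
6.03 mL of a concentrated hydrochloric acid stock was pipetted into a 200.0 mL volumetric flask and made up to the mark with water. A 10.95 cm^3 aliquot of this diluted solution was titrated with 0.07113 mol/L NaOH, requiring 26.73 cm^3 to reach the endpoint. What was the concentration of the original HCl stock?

n(NaOH) = 0.07113 x 0.02673 = 0.001901 mol.
n(HCl) in the aliquot = 0.001901 mol.
[diluted HCl] = 0.001901 / 0.01095 = 0.1736 M.
Dilution factor = 200.0/6.030 = 33.17, so [stock] = 0.1736 x 33.17 = 5.76 M.

5.76 M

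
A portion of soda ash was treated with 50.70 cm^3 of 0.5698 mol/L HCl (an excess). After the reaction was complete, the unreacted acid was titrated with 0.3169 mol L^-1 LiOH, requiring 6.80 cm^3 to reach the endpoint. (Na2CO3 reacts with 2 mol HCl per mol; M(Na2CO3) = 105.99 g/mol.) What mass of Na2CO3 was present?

Total n(HCl) added = 0.5698 x 0.05070 = 0.02889 mol.
n(LiOH) used = 0.3169 x 0.006800 = 0.002155 mol, which equals the excess n(HCl).
So n(HCl) consumed by the sample = 0.02889 - 0.002155 = 0.02673 mol.
n(Na2CO3) = 0.02673 / 2 = 0.01337 mol.
mass = 0.01337 mol x 105.99 g/mol = 1.42 g.

1.42 g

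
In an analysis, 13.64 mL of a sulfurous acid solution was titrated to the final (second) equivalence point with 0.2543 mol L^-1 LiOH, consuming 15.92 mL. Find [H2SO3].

0.148 M

n(LiOH) = 0.2543 x 0.01592 = 0.004048 mol.
At the final (second) equivalence point, 2 mol OH^- react per mol H2SO3, so n(H2SO3) = 0.004048 / 2 = 0.002024 mol.
[H2SO3] = 0.002024 / 0.01364 L = 0.148 M.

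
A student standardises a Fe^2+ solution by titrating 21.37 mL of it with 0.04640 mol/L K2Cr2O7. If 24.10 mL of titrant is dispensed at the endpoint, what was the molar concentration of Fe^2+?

0.314 M

n(K2Cr2O7) = 0.04640 x 0.02410 = 0.001118 mol.
From the balanced equation, 1 mol K2Cr2O7 reacts with 6 mol Fe^2+, so n(Fe^2+) = 0.001118 x 6/1 = 0.006709 mol.
[Fe^2+] = 0.006709 / 0.02137 L = 0.314 M.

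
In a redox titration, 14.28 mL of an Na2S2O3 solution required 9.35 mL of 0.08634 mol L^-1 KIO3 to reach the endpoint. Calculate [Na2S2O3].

0.339 M

n(KIO3) = 0.08634 x 0.009350 = 0.0008073 mol.
From the balanced equation, 1 mol KIO3 reacts with 6 mol Na2S2O3, so n(Na2S2O3) = 0.0008073 x 6/1 = 0.004844 mol.
[Na2S2O3] = 0.004844 / 0.01428 L = 0.339 M.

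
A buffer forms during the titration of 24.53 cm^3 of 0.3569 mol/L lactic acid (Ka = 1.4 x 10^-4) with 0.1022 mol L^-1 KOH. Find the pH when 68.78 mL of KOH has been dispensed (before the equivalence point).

Initial n(HC3H5O3) = 0.3569 x 0.02453 = 0.008755 mol.
n(KOH) added = 0.1022 x 0.06878 = 0.007029 mol, converting that many moles of HC3H5O3 to C3H5O3-.
Remaining n(HC3H5O3) = 0.001725 mol; n(C3H5O3-) = 0.007029 mol.
By Henderson-Hasselbalch, pH = pKa + log([A^-]/[HA]) = 3.85 + log(0.007029/0.001725) = 3.85 + (+0.61) = 4.46.

4.46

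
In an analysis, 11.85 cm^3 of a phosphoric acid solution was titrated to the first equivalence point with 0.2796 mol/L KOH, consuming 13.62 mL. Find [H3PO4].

n(KOH) = 0.2796 x 0.01362 = 0.003808 mol.
At the first equivalence point, 1 mol OH^- react per mol H3PO4, so n(H3PO4) = 0.003808 / 1 = 0.003808 mol.
[H3PO4] = 0.003808 / 0.01185 L = 0.321 M.

0.321 M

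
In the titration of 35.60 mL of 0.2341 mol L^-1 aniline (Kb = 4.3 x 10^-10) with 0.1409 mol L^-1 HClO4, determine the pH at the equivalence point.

2.84

n(C6H5NH2) = 0.2341 x 0.03560 = 0.008334 mol; V(HClO4) at equivalence = 0.008334/0.1409 = 0.05915 L.
At equivalence the base is fully converted to C6H5NH3+; total volume = 0.09475 L, so [C6H5NH3+] = 0.008334/0.09475 = 0.08796 M.
Ka(C6H5NH3+) = Kw/Kb = 1.0e-14 / 4.3 x 10^-10 = 2.33e-5.
[H^+] = sqrt(Ka x [C6H5NH3+]) = sqrt(2.33e-5 x 0.08796) = 0.00143 M.
pH = -log(0.00143) = 2.84.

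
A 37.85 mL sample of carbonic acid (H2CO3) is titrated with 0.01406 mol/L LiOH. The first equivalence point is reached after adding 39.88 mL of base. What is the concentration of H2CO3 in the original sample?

n(LiOH) = 0.01406 x 0.03988 = 0.0005607 mol.
At the first equivalence point, 1 mol OH^- react per mol H2CO3, so n(H2CO3) = 0.0005607 / 1 = 0.0005607 mol.
[H2CO3] = 0.0005607 / 0.03785 L = 0.0148 M.

0.0148 M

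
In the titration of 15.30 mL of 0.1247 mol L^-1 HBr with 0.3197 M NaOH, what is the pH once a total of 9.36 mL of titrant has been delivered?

n(acid) = 0.1247 x 0.01530 = 0.001908 mol; n(NaOH) added = 0.3197 x 0.009360 = 0.002992 mol.
Base is in excess by 0.002992 - 0.001908 = 0.001084 mol in a total volume of 0.02466 L.
[OH^-] = 0.001084/0.02466 = 0.04398 M, so pOH = 1.36 and pH = 14.00 - 1.36 = 12.64.

12.64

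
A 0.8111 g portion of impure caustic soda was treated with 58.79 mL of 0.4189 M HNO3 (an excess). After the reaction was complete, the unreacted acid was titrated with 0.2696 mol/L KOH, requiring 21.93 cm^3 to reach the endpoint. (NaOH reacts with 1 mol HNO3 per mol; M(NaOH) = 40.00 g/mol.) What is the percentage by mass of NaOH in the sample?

92.3%

Total n(HNO3) added = 0.4189 x 0.05879 = 0.02463 mol.
n(KOH) used = 0.2696 x 0.02193 = 0.005912 mol, which equals the excess n(HNO3).
So n(HNO3) consumed by the sample = 0.02463 - 0.005912 = 0.01871 mol.
n(NaOH) = 0.01871 / 1 = 0.01871 mol.
mass NaOH = 0.01871 x 40.00 = 0.7486 g, so %NaOH = 0.7486/0.8111 x 100 = 92.3%.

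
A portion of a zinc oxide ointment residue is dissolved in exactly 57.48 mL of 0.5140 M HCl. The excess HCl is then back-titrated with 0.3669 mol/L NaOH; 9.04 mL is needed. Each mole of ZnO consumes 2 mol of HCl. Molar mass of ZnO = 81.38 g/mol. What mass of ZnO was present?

Total n(HCl) added = 0.5140 x 0.05748 = 0.02954 mol.
n(NaOH) used = 0.3669 x 0.009040 = 0.003317 mol, which equals the excess n(HCl).
So n(HCl) consumed by the sample = 0.02954 - 0.003317 = 0.02623 mol.
n(ZnO) = 0.02623 / 2 = 0.01311 mol.
mass = 0.01311 mol x 81.38 g/mol = 1.07 g.

1.07 g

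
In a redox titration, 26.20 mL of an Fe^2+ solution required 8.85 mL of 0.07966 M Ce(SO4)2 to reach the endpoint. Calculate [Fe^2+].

n(Ce(SO4)2) = 0.07966 x 0.008850 = 0.0007050 mol.
From the balanced equation, 1 mol Ce(SO4)2 reacts with 1 mol Fe^2+, so n(Fe^2+) = 0.0007050 x 1/1 = 0.0007050 mol.
[Fe^2+] = 0.0007050 / 0.02620 L = 0.0269 M.

0.0269 M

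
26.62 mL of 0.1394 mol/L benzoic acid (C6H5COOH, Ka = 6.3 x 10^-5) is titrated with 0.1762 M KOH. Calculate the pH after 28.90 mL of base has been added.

12.40

n(acid) = 0.1394 x 0.02662 = 0.003711 mol; n(KOH) added = 0.1762 x 0.02890 = 0.005092 mol.
Base is in excess by 0.005092 - 0.003711 = 0.001381 mol in a total volume of 0.05552 L.
[OH^-] = 0.001381/0.05552 = 0.02488 M, so pOH = 1.60 and pH = 14.00 - 1.60 = 12.40.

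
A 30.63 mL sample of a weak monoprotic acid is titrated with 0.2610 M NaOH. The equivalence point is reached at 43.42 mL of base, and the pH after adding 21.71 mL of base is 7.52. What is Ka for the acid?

3.0 x 10^-8

21.71 mL is half of the equivalence volume, so this is the half-equivalence point where [HA] = [A^-].
At half-equivalence pH = pKa, so pKa = 7.52.
Ka = 10^(-7.52) = 3.0 x 10^-8.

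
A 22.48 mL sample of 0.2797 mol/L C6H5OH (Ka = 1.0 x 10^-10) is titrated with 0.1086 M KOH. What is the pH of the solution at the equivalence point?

11.45

n(C6H5OH) = 0.2797 x 0.02248 = 0.006288 mol; V(KOH) at equivalence = 0.006288/0.1086 = 0.05790 L.
At equivalence all the acid is converted to C6H5O-; total volume = 0.02248 + 0.05790 = 0.08038 L, so [C6H5O-] = 0.006288/0.08038 = 0.07823 M.
Kb = Kw/Ka = 1.0e-14 / 1.0 x 10^-10 = 0.000100.
[OH^-] = sqrt(Kb x [C6H5O-]) = sqrt(0.000100 x 0.07823) = 0.00280 M.
pOH = 2.55, so pH = 14.00 - 2.55 = 11.45.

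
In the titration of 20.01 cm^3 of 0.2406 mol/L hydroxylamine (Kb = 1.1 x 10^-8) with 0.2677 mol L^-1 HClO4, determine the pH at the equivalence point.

3.47

n(NH2OH) = 0.2406 x 0.02001 = 0.004814 mol; V(HClO4) at equivalence = 0.004814/0.2677 = 0.01798 L.
At equivalence the base is fully converted to NH3OH+; total volume = 0.03799 L, so [NH3OH+] = 0.004814/0.03799 = 0.1267 M.
Ka(NH3OH+) = Kw/Kb = 1.0e-14 / 1.1 x 10^-8 = 9.09e-7.
[H^+] = sqrt(Ka x [NH3OH+]) = sqrt(9.09e-7 x 0.1267) = 0.000339 M.
pH = -log(0.000339) = 3.47.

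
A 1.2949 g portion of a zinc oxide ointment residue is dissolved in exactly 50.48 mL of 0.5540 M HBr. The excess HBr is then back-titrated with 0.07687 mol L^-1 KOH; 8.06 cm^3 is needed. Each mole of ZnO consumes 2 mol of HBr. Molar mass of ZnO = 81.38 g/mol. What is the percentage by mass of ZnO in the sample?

Total n(HBr) added = 0.5540 x 0.05048 = 0.02797 mol.
n(KOH) used = 0.07687 x 0.008060 = 0.0006196 mol, which equals the excess n(HBr).
So n(HBr) consumed by the sample = 0.02797 - 0.0006196 = 0.02735 mol.
n(ZnO) = 0.02735 / 2 = 0.01367 mol.
mass ZnO = 0.01367 x 81.38 = 1.113 g, so %ZnO = 1.113/1.2949 x 100 = 85.9%.

85.9%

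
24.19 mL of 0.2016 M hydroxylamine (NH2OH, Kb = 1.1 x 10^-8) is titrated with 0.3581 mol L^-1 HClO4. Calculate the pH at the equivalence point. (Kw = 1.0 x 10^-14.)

3.47

n(NH2OH) = 0.2016 x 0.02419 = 0.004877 mol; V(HClO4) at equivalence = 0.004877/0.3581 = 0.01362 L.
At equivalence the base is fully converted to NH3OH+; total volume = 0.03781 L, so [NH3OH+] = 0.004877/0.03781 = 0.1290 M.
Ka(NH3OH+) = Kw/Kb = 1.0e-14 / 1.1 x 10^-8 = 9.09e-7.
[H^+] = sqrt(Ka x [NH3OH+]) = sqrt(9.09e-7 x 0.1290) = 0.000342 M.
pH = -log(0.000342) = 3.47.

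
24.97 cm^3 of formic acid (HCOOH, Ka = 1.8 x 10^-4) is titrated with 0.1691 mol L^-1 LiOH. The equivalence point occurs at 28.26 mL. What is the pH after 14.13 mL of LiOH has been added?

14.13 mL is exactly half the equivalence volume (28.26/2), i.e. the half-equivalence point.
There, n(HA) = n(A^-), so pH = pKa = -log(1.8 x 10^-4) = 3.74.

3.74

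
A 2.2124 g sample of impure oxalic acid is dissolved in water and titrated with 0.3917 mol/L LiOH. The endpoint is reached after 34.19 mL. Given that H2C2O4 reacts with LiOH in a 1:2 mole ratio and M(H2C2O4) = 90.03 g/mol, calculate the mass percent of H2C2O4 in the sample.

n(LiOH) = 0.3917 x 0.03419 = 0.01339 mol.
n(H2C2O4) = 0.01339 / 2 = 0.006696 mol.
mass of H2C2O4 = 0.006696 x 90.03 = 0.6029 g.
% purity = 0.6029 / 2.2124 x 100 = 27.2%.

27.2%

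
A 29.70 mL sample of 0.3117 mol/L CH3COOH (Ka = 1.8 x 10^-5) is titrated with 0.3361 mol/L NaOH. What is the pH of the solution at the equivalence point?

n(CH3COOH) = 0.3117 x 0.02970 = 0.009257 mol; V(NaOH) at equivalence = 0.009257/0.3361 = 0.02754 L.
At equivalence all the acid is converted to CH3COO-; total volume = 0.02970 + 0.02754 = 0.05724 L, so [CH3COO-] = 0.009257/0.05724 = 0.1617 M.
Kb = Kw/Ka = 1.0e-14 / 1.8 x 10^-5 = 5.56e-10.
[OH^-] = sqrt(Kb x [CH3COO-]) = sqrt(5.56e-10 x 0.1617) = 9.48e-6 M.
pOH = 5.02, so pH = 14.00 - 5.02 = 8.98.

8.98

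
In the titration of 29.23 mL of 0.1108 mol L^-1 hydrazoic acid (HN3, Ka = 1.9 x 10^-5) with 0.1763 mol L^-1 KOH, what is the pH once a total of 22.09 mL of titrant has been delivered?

n(acid) = 0.1108 x 0.02923 = 0.003239 mol; n(KOH) added = 0.1763 x 0.02209 = 0.003894 mol.
Base is in excess by 0.003894 - 0.003239 = 0.0006558 mol in a total volume of 0.05132 L.
[OH^-] = 0.0006558/0.05132 = 0.01278 M, so pOH = 1.89 and pH = 14.00 - 1.89 = 12.11.

12.11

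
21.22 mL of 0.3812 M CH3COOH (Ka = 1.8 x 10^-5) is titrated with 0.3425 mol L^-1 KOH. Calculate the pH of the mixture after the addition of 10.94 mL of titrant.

4.68

Initial n(CH3COOH) = 0.3812 x 0.02122 = 0.008089 mol.
n(KOH) added = 0.3425 x 0.01094 = 0.003747 mol, converting that many moles of CH3COOH to CH3COO-.
Remaining n(CH3COOH) = 0.004342 mol; n(CH3COO-) = 0.003747 mol.
By Henderson-Hasselbalch, pH = pKa + log([A^-]/[HA]) = 4.74 + log(0.003747/0.004342) = 4.74 + (-0.06) = 4.68.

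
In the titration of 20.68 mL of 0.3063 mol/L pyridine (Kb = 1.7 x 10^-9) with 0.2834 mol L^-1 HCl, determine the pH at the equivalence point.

n(C5H5N) = 0.3063 x 0.02068 = 0.006334 mol; V(HCl) at equivalence = 0.006334/0.2834 = 0.02235 L.
At equivalence the base is fully converted to C5H5NH+; total volume = 0.04303 L, so [C5H5NH+] = 0.006334/0.04303 = 0.1472 M.
Ka(C5H5NH+) = Kw/Kb = 1.0e-14 / 1.7 x 10^-9 = 5.88e-6.
[H^+] = sqrt(Ka x [C5H5NH+]) = sqrt(5.88e-6 x 0.1472) = 0.000931 M.
pH = -log(0.000931) = 3.03.

3.03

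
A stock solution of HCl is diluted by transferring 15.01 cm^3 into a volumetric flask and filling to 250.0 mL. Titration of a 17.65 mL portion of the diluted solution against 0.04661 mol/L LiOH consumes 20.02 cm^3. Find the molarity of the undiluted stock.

n(LiOH) = 0.04661 x 0.02002 = 0.0009331 mol.
n(HCl) in the aliquot = 0.0009331 mol.
[diluted HCl] = 0.0009331 / 0.01765 = 0.05287 M.
Dilution factor = 250.0/15.01 = 16.66, so [stock] = 0.05287 x 16.66 = 0.881 M.

0.881 M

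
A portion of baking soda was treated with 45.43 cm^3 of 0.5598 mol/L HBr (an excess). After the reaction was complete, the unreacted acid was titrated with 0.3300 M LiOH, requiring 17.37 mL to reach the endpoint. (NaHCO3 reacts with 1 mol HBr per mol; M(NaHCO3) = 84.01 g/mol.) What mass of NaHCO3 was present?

1.65 g

Total n(HBr) added = 0.5598 x 0.04543 = 0.02543 mol.
n(LiOH) used = 0.3300 x 0.01737 = 0.005732 mol, which equals the excess n(HBr).
So n(HBr) consumed by the sample = 0.02543 - 0.005732 = 0.01970 mol.
n(NaHCO3) = 0.01970 / 1 = 0.01970 mol.
mass = 0.01970 mol x 84.01 g/mol = 1.65 g.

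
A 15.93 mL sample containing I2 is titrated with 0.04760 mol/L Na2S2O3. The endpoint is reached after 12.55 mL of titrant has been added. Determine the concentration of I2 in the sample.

n(Na2S2O3) = 0.04760 x 0.01255 = 0.0005974 mol.
From the balanced equation, 2 mol Na2S2O3 reacts with 1 mol I2, so n(I2) = 0.0005974 x 1/2 = 0.0002987 mol.
[I2] = 0.0002987 / 0.01593 L = 0.0188 M.

0.0188 M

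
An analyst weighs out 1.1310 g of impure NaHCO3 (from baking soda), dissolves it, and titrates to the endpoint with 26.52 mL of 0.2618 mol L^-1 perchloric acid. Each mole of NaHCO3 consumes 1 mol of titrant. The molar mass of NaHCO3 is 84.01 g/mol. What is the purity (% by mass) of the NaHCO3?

n(HClO4) = 0.2618 x 0.02652 = 0.006943 mol.
n(NaHCO3) = 0.006943 / 1 = 0.006943 mol.
mass of NaHCO3 = 0.006943 x 84.01 = 0.5833 g.
% purity = 0.5833 / 1.1310 x 100 = 51.6%.

51.6%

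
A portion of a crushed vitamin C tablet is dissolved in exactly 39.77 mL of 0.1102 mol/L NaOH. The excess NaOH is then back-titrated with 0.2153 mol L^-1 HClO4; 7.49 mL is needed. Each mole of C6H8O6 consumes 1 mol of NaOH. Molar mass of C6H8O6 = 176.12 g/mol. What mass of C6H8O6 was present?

Total n(NaOH) added = 0.1102 x 0.03977 = 0.004383 mol.
n(HClO4) used = 0.2153 x 0.007490 = 0.001613 mol, which equals the excess n(NaOH).
So n(NaOH) consumed by the sample = 0.004383 - 0.001613 = 0.002770 mol.
n(C6H8O6) = 0.002770 / 1 = 0.002770 mol.
mass = 0.002770 mol x 176.12 g/mol = 0.488 g.

0.488 g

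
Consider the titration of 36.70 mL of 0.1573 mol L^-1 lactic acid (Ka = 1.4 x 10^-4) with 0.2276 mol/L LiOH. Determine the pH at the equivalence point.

8.41

n(HC3H5O3) = 0.1573 x 0.03670 = 0.005773 mol; V(LiOH) at equivalence = 0.005773/0.2276 = 0.02536 L.
At equivalence all the acid is converted to C3H5O3-; total volume = 0.03670 + 0.02536 = 0.06206 L, so [C3H5O3-] = 0.005773/0.06206 = 0.09302 M.
Kb = Kw/Ka = 1.0e-14 / 1.4 x 10^-4 = 7.14e-11.
[OH^-] = sqrt(Kb x [C3H5O3-]) = sqrt(7.14e-11 x 0.09302) = 2.58e-6 M.
pOH = 5.59, so pH = 14.00 - 5.59 = 8.41.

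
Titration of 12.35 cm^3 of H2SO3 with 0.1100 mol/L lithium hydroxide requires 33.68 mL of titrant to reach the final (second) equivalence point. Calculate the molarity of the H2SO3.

n(LiOH) = 0.1100 x 0.03368 = 0.003705 mol.
At the final (second) equivalence point, 2 mol OH^- react per mol H2SO3, so n(H2SO3) = 0.003705 / 2 = 0.001852 mol.
[H2SO3] = 0.001852 / 0.01235 L = 0.150 M.

0.150 M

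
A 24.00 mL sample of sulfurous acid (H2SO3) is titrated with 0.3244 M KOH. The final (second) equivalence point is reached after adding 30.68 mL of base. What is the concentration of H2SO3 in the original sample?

0.207 M

n(KOH) = 0.3244 x 0.03068 = 0.009953 mol.
At the final (second) equivalence point, 2 mol OH^- react per mol H2SO3, so n(H2SO3) = 0.009953 / 2 = 0.004976 mol.
[H2SO3] = 0.004976 / 0.02400 L = 0.207 M.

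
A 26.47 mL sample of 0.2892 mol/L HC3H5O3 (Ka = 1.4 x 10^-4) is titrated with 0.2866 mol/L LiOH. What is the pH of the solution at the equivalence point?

8.51

n(HC3H5O3) = 0.2892 x 0.02647 = 0.007655 mol; V(LiOH) at equivalence = 0.007655/0.2866 = 0.02671 L.
At equivalence all the acid is converted to C3H5O3-; total volume = 0.02647 + 0.02671 = 0.05318 L, so [C3H5O3-] = 0.007655/0.05318 = 0.1439 M.
Kb = Kw/Ka = 1.0e-14 / 1.4 x 10^-4 = 7.14e-11.
[OH^-] = sqrt(Kb x [C3H5O3-]) = sqrt(7.14e-11 x 0.1439) = 3.21e-6 M.
pOH = 5.49, so pH = 14.00 - 5.49 = 8.51.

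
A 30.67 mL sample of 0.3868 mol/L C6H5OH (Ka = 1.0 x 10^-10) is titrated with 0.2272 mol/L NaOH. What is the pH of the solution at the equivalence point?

11.58

n(C6H5OH) = 0.3868 x 0.03067 = 0.01186 mol; V(NaOH) at equivalence = 0.01186/0.2272 = 0.05221 L.
At equivalence all the acid is converted to C6H5O-; total volume = 0.03067 + 0.05221 = 0.08288 L, so [C6H5O-] = 0.01186/0.08288 = 0.1431 M.
Kb = Kw/Ka = 1.0e-14 / 1.0 x 10^-10 = 0.000100.
[OH^-] = sqrt(Kb x [C6H5O-]) = sqrt(0.000100 x 0.1431) = 0.00378 M.
pOH = 2.42, so pH = 14.00 - 2.42 = 11.58.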